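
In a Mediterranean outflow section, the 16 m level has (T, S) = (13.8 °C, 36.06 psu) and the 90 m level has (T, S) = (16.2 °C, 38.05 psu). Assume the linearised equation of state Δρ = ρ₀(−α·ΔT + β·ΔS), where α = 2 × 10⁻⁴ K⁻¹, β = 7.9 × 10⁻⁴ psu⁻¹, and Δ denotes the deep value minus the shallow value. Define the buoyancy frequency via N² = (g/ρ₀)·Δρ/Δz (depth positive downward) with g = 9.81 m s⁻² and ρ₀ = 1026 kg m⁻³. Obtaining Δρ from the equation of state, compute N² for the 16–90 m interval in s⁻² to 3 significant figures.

1.45 × 10⁻⁴ s⁻²

ΔT = +2.4 K, ΔS = +1.99 psu (deep − shallow).
Δρ/ρ₀ = −αΔT + βΔS = -4.80 × 10⁻⁴ + 1.5721 × 10⁻³ = 1.0921 × 10⁻³, so Δρ ≈ 1.120 kg m⁻³.
N² = (g/ρ₀)·Δρ/Δz = g·(Δρ/ρ₀)/Δz = 9.81 × 1.0921 × 10⁻³ / 74 = 1.4478 × 10⁻⁴ s⁻² ≈ 1.45 × 10⁻⁴ s⁻².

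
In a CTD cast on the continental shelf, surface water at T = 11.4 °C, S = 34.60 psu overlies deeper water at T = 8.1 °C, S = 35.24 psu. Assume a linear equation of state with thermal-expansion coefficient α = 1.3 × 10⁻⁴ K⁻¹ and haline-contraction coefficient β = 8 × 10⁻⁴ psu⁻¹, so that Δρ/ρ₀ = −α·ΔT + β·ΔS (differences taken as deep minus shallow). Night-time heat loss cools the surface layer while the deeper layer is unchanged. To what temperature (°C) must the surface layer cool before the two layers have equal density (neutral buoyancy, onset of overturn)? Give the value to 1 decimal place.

Neutral buoyancy requires Δρ = 0, i.e. −α(T_deep − T_surf′) + β(S_deep − S_surf) = 0.
T_surf′ = T_deep − (β/α)·ΔS = 8.1 − (8 × 10⁻⁴/1.3 × 10⁻⁴)·(+0.64) = 4.162 °C.
Cooling required: 11.4 − (4.162) = 7.238 °C.

4.2 °C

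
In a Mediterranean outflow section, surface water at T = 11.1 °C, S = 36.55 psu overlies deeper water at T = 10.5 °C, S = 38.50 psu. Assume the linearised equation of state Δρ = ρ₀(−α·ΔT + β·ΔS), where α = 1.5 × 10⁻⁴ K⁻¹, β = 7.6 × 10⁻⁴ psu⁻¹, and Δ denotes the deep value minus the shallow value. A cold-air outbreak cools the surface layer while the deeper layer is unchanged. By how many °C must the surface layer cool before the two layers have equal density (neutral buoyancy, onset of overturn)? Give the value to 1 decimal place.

Neutral buoyancy requires Δρ = 0, i.e. −α(T_deep − T_surf′) + β(S_deep − S_surf) = 0.
T_surf′ = T_deep − (β/α)·ΔS = 10.5 − (7.6 × 10⁻⁴/1.5 × 10⁻⁴)·(+1.95) = 0.620 °C.
Cooling required: 11.1 − (0.620) = 10.480 °C.

10.5 °C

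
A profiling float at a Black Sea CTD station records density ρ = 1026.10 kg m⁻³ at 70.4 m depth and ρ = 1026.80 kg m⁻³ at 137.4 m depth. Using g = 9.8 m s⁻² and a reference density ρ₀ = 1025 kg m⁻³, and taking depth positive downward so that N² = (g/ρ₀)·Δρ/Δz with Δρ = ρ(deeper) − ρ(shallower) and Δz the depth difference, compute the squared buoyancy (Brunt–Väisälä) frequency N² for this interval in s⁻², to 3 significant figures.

9.99 × 10⁻⁵ s⁻²

Δρ = 1026.80 − 1026.10 = 0.70 kg m⁻³ over Δz = 137.4 − 70.4 = 67 m.
N² = (9.8/1025) × (0.70/67) = 9.9891 × 10⁻⁵ s⁻² ≈ 9.99 × 10⁻⁵ s⁻².
Since Δρ > 0 the layer is stably stratified.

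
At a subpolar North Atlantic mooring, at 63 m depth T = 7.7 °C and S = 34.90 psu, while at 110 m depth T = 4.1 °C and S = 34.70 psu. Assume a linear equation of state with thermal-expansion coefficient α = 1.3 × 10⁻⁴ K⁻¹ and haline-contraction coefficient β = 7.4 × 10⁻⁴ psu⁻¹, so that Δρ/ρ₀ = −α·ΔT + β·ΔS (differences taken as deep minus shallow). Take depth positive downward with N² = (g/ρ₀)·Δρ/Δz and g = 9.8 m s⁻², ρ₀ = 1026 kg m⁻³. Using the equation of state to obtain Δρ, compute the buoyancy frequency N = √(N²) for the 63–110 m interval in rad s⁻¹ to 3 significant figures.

ΔT = -3.6 K, ΔS = -0.20 psu (deep − shallow).
Δρ/ρ₀ = −αΔT + βΔS = 4.68 × 10⁻⁴ − 1.48 × 10⁻⁴ = 3.20 × 10⁻⁴, so Δρ ≈ 0.3283 kg m⁻³.
N² = (g/ρ₀)·Δρ/Δz = g·(Δρ/ρ₀)/Δz = 9.8 × 3.20 × 10⁻⁴ / 47 = 6.6723 × 10⁻⁵ s⁻².
N = √(6.6723 × 10⁻⁵) = 8.1684 × 10⁻³ rad s⁻¹ ≈ 8.17 × 10⁻³ rad s⁻¹.

8.17 × 10⁻³ rad s⁻¹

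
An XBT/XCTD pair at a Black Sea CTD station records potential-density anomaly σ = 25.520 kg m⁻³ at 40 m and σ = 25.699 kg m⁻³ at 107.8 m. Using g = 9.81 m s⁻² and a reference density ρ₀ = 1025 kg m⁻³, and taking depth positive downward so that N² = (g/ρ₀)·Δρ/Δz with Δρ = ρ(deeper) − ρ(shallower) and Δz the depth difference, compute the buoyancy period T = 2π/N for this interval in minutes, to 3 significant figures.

20.8 min

Δρ = 1025.699 − 1025.520 = 0.179 kg m⁻³ over Δz = 107.8 − 40 = 67.8 m.
N² = (9.81/1025) × (0.179/67.8) = 2.5268 × 10⁻⁵ s⁻².
N = √(2.5268 × 10⁻⁵) = 5.0267 × 10⁻³ rad s⁻¹, so T = 2π/N = 1.2500 × 10³ s = 20.833 min ≈ 20.8 min.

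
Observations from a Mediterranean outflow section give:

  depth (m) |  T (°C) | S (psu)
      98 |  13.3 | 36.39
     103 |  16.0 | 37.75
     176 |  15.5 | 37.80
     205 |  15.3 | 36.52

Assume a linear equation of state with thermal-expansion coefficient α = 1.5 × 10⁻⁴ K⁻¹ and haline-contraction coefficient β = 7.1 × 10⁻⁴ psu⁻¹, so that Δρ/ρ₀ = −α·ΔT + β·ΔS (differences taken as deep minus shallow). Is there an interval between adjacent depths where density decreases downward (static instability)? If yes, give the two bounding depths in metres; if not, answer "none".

Evaluate Δρ/ρ₀ = −αΔT + βΔS across each adjacent pair:
  98–103 m: −αΔT+βΔS = −(1.5 × 10⁻⁴)(+2.7)+(7.1 × 10⁻⁴)(+1.36) = 5.6 × 10⁻⁴ → stable
  103–176 m: −αΔT+βΔS = −(1.5 × 10⁻⁴)(-0.5)+(7.1 × 10⁻⁴)(+0.05) = 1.1 × 10⁻⁴ → stable
  176–205 m: −αΔT+βΔS = −(1.5 × 10⁻⁴)(-0.2)+(7.1 × 10⁻⁴)(-1.28) = -8.8 × 10⁻⁴ → UNSTABLE
The 176–205 m interval has Δρ < 0: lighter water underlies denser water.

176–205 m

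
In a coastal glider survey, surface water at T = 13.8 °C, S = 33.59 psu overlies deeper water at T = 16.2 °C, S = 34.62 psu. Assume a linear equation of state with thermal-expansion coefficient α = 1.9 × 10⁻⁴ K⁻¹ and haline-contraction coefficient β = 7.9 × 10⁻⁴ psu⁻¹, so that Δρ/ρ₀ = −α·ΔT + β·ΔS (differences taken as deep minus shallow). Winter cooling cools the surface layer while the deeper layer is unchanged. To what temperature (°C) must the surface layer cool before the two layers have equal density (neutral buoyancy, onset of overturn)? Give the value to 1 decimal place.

Neutral buoyancy requires Δρ = 0, i.e. −α(T_deep − T_surf′) + β(S_deep − S_surf) = 0.
T_surf′ = T_deep − (β/α)·ΔS = 16.2 − (7.9 × 10⁻⁴/1.9 × 10⁻⁴)·(+1.03) = 11.917 °C.
Cooling required: 13.8 − (11.917) = 1.883 °C.

11.9 °C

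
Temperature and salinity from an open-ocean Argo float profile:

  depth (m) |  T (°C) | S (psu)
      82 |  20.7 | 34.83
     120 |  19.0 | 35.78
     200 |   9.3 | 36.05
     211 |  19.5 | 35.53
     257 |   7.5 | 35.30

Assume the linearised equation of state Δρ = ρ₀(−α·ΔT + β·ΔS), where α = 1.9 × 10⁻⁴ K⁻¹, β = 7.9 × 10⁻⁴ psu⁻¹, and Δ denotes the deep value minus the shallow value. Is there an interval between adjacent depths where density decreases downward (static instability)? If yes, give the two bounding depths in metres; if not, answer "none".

Evaluate Δρ/ρ₀ = −αΔT + βΔS across each adjacent pair:
  82–120 m: −αΔT+βΔS = −(1.9 × 10⁻⁴)(-1.7)+(7.9 × 10⁻⁴)(+0.95) = 1.1 × 10⁻³ → stable
  120–200 m: −αΔT+βΔS = −(1.9 × 10⁻⁴)(-9.7)+(7.9 × 10⁻⁴)(+0.27) = 2.1 × 10⁻³ → stable
  200–211 m: −αΔT+βΔS = −(1.9 × 10⁻⁴)(+10.2)+(7.9 × 10⁻⁴)(-0.52) = -2.3 × 10⁻³ → UNSTABLE
  211–257 m: −αΔT+βΔS = −(1.9 × 10⁻⁴)(-12.0)+(7.9 × 10⁻⁴)(-0.23) = 2.1 × 10⁻³ → stable
The 200–211 m interval has Δρ < 0: lighter water underlies denser water.

200–211 m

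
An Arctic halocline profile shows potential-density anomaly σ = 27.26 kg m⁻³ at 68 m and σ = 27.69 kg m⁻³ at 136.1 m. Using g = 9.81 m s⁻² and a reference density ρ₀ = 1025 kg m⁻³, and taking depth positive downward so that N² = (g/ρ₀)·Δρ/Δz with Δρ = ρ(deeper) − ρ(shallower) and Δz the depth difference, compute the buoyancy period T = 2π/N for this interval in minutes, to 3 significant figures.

13.5 min

Δρ = 1027.69 − 1027.26 = 0.43 kg m⁻³ over Δz = 136.1 − 68 = 68.1 m.
N² = (9.81/1025) × (0.43/68.1) = 6.0432 × 10⁻⁵ s⁻².
N = √(6.0432 × 10⁻⁵) = 7.7738 × 10⁻³ rad s⁻¹, so T = 2π/N = 808.25 s = 13.471 min ≈ 13.5 min.
N² > 0, so the interval is statically stable.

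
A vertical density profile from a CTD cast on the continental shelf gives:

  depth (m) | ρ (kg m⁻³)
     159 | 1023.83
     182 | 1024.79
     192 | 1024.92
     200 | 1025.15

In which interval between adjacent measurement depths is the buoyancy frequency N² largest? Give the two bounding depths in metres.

Compute the density gradient over each adjacent pair:
  159–182 m: Δρ/Δz = 0.96/23 = 0.042 kg m⁻⁴
  182–192 m: Δρ/Δz = 0.13/10 = 0.013 kg m⁻⁴
  192–200 m: Δρ/Δz = 0.23/8 = 0.029 kg m⁻⁴
The largest gradient is in the 159–182 m interval — the pycnocline.

159–182 m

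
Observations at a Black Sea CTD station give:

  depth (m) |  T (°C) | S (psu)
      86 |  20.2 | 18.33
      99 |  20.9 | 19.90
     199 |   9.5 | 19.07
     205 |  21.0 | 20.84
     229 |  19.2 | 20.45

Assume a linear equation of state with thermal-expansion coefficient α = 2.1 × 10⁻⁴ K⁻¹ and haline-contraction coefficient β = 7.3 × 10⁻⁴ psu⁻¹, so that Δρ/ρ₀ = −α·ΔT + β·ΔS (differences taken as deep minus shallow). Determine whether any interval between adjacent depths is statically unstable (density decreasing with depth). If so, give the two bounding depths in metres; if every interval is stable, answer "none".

199–205 m

Evaluate Δρ/ρ₀ = −αΔT + βΔS across each adjacent pair:
  86–99 m: −αΔT+βΔS = −(2.1 × 10⁻⁴)(+0.7)+(7.3 × 10⁻⁴)(+1.57) = 1.0 × 10⁻³ → stable
  99–199 m: −αΔT+βΔS = −(2.1 × 10⁻⁴)(-11.4)+(7.3 × 10⁻⁴)(-0.83) = 1.8 × 10⁻³ → stable
  199–205 m: −αΔT+βΔS = −(2.1 × 10⁻⁴)(+11.5)+(7.3 × 10⁻⁴)(+1.77) = -1.1 × 10⁻³ → UNSTABLE
  205–229 m: −αΔT+βΔS = −(2.1 × 10⁻⁴)(-1.8)+(7.3 × 10⁻⁴)(-0.39) = 9.3 × 10⁻⁵ → stable
The 199–205 m interval has Δρ < 0: lighter water underlies denser water.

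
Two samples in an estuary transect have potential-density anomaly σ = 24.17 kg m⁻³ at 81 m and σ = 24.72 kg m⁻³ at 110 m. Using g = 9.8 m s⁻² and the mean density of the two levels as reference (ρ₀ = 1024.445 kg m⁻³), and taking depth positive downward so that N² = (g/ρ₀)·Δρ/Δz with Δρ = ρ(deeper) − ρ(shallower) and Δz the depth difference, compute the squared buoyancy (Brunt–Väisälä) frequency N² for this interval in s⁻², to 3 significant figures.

Δρ = 1024.72 − 1024.17 = 0.55 kg m⁻³ over Δz = 110 − 81 = 29 m.
N² = (9.8/1024.445) × (0.55/29) = 1.8143 × 10⁻⁴ s⁻² ≈ 1.81 × 10⁻⁴ s⁻².

1.81 × 10⁻⁴ s⁻²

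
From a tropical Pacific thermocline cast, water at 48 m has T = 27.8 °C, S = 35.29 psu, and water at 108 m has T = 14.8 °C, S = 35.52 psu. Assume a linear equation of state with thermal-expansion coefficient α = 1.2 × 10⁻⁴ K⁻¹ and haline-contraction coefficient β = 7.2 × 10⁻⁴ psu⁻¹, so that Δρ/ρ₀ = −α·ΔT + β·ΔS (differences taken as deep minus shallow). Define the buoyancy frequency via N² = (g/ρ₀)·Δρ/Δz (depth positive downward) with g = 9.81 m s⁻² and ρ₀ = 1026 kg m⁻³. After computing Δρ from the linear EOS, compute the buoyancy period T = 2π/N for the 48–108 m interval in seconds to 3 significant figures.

ΔT = -13.0 K, ΔS = +0.23 psu (deep − shallow).
Δρ/ρ₀ = −αΔT + βΔS = 1.56 × 10⁻³ + 1.656 × 10⁻⁴ = 1.7256 × 10⁻³, so Δρ ≈ 1.770 kg m⁻³.
N² = (g/ρ₀)·Δρ/Δz = g·(Δρ/ρ₀)/Δz = 9.81 × 1.7256 × 10⁻³ / 60 = 2.8214 × 10⁻⁴ s⁻².
N = √(2.8214 × 10⁻⁴) = 0.016797 rad s⁻¹ → T = 2π/N = 374.07 s ≈ 374 s.

374 s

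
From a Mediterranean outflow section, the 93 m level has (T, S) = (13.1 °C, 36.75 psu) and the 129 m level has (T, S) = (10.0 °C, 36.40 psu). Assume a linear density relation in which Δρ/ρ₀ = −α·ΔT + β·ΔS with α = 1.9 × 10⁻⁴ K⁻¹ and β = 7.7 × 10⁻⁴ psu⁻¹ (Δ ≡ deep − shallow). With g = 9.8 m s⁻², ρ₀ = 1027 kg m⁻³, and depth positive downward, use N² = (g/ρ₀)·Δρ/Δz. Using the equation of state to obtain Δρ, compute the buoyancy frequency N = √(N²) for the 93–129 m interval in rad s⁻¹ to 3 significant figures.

9.33 × 10⁻³ rad s⁻¹

ΔT = -3.1 K, ΔS = -0.35 psu (deep − shallow).
Δρ/ρ₀ = −αΔT + βΔS = 5.89 × 10⁻⁴ − 2.695 × 10⁻⁴ = 3.195 × 10⁻⁴, so Δρ ≈ 0.3281 kg m⁻³.
N² = (g/ρ₀)·Δρ/Δz = g·(Δρ/ρ₀)/Δz = 9.8 × 3.195 × 10⁻⁴ / 36 = 8.6975 × 10⁻⁵ s⁻².
N = √(8.6975 × 10⁻⁵) = 9.3260 × 10⁻³ rad s⁻¹ ≈ 9.33 × 10⁻³ rad s⁻¹.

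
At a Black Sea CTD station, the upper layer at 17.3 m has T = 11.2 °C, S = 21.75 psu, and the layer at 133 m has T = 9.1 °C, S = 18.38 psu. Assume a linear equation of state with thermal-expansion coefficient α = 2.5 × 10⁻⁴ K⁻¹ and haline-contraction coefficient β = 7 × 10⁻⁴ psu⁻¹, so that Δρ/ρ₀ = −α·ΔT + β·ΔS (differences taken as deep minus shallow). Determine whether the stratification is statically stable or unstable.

ΔT = 9.1 − 11.2 = -2.1 K and ΔS = 18.38 − 21.75 = -3.37 psu (deep − shallow).
−αΔT = 5.25 × 10⁻⁴; βΔS = -2.359 × 10⁻³; sum Δρ/ρ₀ = -1.834 × 10⁻³.
Δρ/ρ₀ < 0, so Δρ < 0: deeper water is lighter → statically unstable; the column would overturn.

unstable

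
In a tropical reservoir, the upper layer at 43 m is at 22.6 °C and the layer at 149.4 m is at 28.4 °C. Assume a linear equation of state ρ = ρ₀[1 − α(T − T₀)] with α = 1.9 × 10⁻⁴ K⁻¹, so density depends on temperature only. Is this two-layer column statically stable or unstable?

ΔT = 28.4 − 22.6 = +5.8 K, so Δρ/ρ₀ = −αΔT = -1.102 × 10⁻³.
Δρ/ρ₀ < 0, so Δρ < 0: deeper water is lighter → statically unstable; the column would overturn.

unstable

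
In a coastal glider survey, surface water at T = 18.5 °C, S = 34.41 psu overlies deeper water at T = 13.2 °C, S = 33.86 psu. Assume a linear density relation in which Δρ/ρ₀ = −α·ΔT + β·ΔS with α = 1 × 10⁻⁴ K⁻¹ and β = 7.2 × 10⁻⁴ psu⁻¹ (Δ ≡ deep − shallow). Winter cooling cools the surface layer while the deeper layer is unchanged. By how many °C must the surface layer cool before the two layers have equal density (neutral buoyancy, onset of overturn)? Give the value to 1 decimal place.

1.3 °C

Neutral buoyancy requires Δρ = 0, i.e. −α(T_deep − T_surf′) + β(S_deep − S_surf) = 0.
T_surf′ = T_deep − (β/α)·ΔS = 13.2 − (7.2 × 10⁻⁴/1 × 10⁻⁴)·(-0.55) = 17.160 °C.
Cooling required: 18.5 − (17.160) = 1.340 °C.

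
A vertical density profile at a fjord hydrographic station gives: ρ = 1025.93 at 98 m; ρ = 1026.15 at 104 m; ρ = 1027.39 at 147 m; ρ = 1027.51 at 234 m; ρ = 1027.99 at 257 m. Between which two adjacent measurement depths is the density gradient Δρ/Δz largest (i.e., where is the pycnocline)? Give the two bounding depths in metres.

Compute the density gradient over each adjacent pair:
  98–104 m: Δρ/Δz = 0.22/6 = 0.037 kg m⁻⁴
  104–147 m: Δρ/Δz = 1.24/43 = 0.029 kg m⁻⁴
  147–234 m: Δρ/Δz = 0.12/87 = 1.4 × 10⁻³ kg m⁻⁴
  234–257 m: Δρ/Δz = 0.48/23 = 0.021 kg m⁻⁴
The largest gradient is in the 98–104 m interval — the pycnocline.

98–104 m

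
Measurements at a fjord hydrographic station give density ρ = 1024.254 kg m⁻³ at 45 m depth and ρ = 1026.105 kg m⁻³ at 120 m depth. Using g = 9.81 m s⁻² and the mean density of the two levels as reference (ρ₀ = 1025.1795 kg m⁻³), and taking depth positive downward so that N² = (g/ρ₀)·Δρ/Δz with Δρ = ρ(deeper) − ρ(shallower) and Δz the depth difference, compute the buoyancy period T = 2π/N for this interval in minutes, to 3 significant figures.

Δρ = 1026.105 − 1024.254 = 1.851 kg m⁻³ over Δz = 120 − 45 = 75 m.
N² = (9.81/1025.1795) × (1.851/75) = 2.3616 × 10⁻⁴ s⁻².
N = √(2.3616 × 10⁻⁴) = 0.015367 rad s⁻¹, so T = 2π/N = 408.88 s = 6.8147 min ≈ 6.81 min.

6.81 min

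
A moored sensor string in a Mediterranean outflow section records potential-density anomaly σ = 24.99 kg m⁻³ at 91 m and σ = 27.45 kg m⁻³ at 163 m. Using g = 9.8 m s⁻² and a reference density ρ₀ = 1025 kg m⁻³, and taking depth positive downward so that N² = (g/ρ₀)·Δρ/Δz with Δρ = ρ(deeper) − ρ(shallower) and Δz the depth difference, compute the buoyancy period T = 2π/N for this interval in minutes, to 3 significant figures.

5.79 min

Δρ = 1027.45 − 1024.99 = 2.46 kg m⁻³ over Δz = 163 − 91 = 72 m.
N² = (9.8/1025) × (2.46/72) = 3.2667 × 10⁻⁴ s⁻².
N = √(3.2667 × 10⁻⁴) = 0.018074 rad s⁻¹, so T = 2π/N = 347.64 s = 5.7940 min ≈ 5.79 min.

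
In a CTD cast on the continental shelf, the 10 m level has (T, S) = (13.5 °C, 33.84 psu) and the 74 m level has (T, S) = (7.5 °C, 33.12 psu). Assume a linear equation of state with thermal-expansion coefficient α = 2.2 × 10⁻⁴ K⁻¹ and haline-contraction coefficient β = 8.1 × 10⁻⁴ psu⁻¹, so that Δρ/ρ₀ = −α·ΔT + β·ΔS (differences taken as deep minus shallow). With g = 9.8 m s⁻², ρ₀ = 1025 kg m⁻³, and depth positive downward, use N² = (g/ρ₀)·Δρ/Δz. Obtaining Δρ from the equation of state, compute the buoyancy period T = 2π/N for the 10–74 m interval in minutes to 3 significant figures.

ΔT = -6.0 K, ΔS = -0.72 psu (deep − shallow).
Δρ/ρ₀ = −αΔT + βΔS = 1.32 × 10⁻³ − 5.832 × 10⁻⁴ = 7.368 × 10⁻⁴, so Δρ ≈ 0.7552 kg m⁻³.
N² = (g/ρ₀)·Δρ/Δz = g·(Δρ/ρ₀)/Δz = 9.8 × 7.368 × 10⁻⁴ / 64 = 1.1282 × 10⁻⁴ s⁻².
N = √(1.1282 × 10⁻⁴) = 0.010622 rad s⁻¹ → T = 2π/N = 591.53 s = 9.8588 min ≈ 9.86 min.

9.86 min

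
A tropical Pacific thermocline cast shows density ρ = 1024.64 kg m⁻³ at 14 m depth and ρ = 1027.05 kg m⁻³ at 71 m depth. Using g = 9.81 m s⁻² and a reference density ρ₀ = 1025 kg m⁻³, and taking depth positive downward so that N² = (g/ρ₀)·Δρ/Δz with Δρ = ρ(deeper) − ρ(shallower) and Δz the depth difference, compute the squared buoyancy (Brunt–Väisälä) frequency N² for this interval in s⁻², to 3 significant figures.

4.05 × 10⁻⁴ s⁻²

Δρ = 1027.05 − 1024.64 = 2.41 kg m⁻³ over Δz = 71 − 14 = 57 m.
N² = (9.81/1025) × (2.41/57) = 4.0466 × 10⁻⁴ s⁻² ≈ 4.05 × 10⁻⁴ s⁻².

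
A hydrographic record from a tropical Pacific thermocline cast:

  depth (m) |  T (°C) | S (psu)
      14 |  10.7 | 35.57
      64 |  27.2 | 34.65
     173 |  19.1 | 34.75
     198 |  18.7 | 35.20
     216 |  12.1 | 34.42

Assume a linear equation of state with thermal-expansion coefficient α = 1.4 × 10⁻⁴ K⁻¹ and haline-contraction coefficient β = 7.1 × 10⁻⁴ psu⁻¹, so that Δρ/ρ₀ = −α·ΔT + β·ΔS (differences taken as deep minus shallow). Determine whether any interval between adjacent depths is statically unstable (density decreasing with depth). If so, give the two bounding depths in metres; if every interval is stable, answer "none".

Evaluate Δρ/ρ₀ = −αΔT + βΔS across each adjacent pair:
  14–64 m: −αΔT+βΔS = −(1.4 × 10⁻⁴)(+16.5)+(7.1 × 10⁻⁴)(-0.92) = -3.0 × 10⁻³ → UNSTABLE
  64–173 m: −αΔT+βΔS = −(1.4 × 10⁻⁴)(-8.1)+(7.1 × 10⁻⁴)(+0.10) = 1.2 × 10⁻³ → stable
  173–198 m: −αΔT+βΔS = −(1.4 × 10⁻⁴)(-0.4)+(7.1 × 10⁻⁴)(+0.45) = 3.8 × 10⁻⁴ → stable
  198–216 m: −αΔT+βΔS = −(1.4 × 10⁻⁴)(-6.6)+(7.1 × 10⁻⁴)(-0.78) = 3.7 × 10⁻⁴ → stable
The 14–64 m interval has Δρ < 0: lighter water underlies denser water.

14–64 m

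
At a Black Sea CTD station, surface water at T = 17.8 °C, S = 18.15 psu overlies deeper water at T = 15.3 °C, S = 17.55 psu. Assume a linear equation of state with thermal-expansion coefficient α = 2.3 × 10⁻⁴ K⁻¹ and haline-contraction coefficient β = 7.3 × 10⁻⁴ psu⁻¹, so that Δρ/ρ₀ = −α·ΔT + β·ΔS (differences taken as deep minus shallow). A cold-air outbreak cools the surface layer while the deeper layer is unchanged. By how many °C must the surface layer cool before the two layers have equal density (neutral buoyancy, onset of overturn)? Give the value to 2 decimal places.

Neutral buoyancy requires Δρ = 0, i.e. −α(T_deep − T_surf′) + β(S_deep − S_surf) = 0.
T_surf′ = T_deep − (β/α)·ΔS = 15.3 − (7.3 × 10⁻⁴/2.3 × 10⁻⁴)·(-0.60) = 17.2043 °C.
Cooling required: 17.8 − (17.2043) = 0.5957 °C.

0.60 °C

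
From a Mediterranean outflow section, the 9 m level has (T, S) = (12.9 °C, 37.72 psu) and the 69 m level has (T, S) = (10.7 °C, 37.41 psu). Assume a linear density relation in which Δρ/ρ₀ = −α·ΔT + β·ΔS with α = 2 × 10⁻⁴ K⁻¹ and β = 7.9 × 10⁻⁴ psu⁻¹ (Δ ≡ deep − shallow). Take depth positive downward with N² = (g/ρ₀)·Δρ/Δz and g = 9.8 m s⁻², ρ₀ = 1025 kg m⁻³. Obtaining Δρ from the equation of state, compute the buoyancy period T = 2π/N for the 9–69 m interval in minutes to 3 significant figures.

ΔT = -2.2 K, ΔS = -0.31 psu (deep − shallow).
Δρ/ρ₀ = −αΔT + βΔS = 4.40 × 10⁻⁴ − 2.449 × 10⁻⁴ = 1.951 × 10⁻⁴, so Δρ ≈ 0.2000 kg m⁻³.
N² = (g/ρ₀)·Δρ/Δz = g·(Δρ/ρ₀)/Δz = 9.8 × 1.951 × 10⁻⁴ / 60 = 3.1866 × 10⁻⁵ s⁻².
N = √(3.1866 × 10⁻⁵) = 5.6450 × 10⁻³ rad s⁻¹ → T = 2π/N = 1.1131 × 10³ s = 18.552 min ≈ 18.6 min.

18.6 min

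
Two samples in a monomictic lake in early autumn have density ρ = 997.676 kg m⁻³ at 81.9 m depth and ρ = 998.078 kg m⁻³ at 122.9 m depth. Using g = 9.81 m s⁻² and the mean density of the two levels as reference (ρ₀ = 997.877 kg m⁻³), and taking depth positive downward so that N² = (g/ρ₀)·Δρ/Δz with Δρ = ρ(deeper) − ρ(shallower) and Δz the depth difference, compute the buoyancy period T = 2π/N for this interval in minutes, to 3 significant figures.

10.7 min

Δρ = 998.078 − 997.676 = 0.402 kg m⁻³ over Δz = 122.9 − 81.9 = 41 m.
N² = (9.81/997.877) × (0.402/41) = 9.6390 × 10⁻⁵ s⁻².
N = √(9.6390 × 10⁻⁵) = 9.8178 × 10⁻³ rad s⁻¹, so T = 2π/N = 639.98 s = 10.666 min ≈ 10.7 min.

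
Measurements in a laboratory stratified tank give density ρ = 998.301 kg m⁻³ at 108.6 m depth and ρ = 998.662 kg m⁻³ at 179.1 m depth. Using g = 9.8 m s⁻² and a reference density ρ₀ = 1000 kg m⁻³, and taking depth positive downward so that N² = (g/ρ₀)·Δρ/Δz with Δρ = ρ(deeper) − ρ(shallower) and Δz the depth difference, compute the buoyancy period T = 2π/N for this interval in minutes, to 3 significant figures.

14.8 min

Δρ = 998.662 − 998.301 = 0.361 kg m⁻³ over Δz = 179.1 − 108.6 = 70.5 m.
N² = (9.8/1000) × (0.361/70.5) = 5.0182 × 10⁻⁵ s⁻².
N = √(5.0182 × 10⁻⁵) = 7.0839 × 10⁻³ rad s⁻¹, so T = 2π/N = 886.97 s = 14.783 min ≈ 14.8 min.
Since Δρ > 0 the layer is stably stratified.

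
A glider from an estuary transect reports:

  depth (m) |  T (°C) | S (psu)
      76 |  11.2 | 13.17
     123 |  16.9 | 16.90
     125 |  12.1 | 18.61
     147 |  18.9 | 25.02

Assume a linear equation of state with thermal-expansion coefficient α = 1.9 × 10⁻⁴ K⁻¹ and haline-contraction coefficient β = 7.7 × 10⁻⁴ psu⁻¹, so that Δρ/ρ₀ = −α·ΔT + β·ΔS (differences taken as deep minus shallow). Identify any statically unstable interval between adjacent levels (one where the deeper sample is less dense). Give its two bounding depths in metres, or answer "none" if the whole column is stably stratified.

none

Evaluate Δρ/ρ₀ = −αΔT + βΔS across each adjacent pair:
  76–123 m: −αΔT+βΔS = −(1.9 × 10⁻⁴)(+5.7)+(7.7 × 10⁻⁴)(+3.73) = 1.8 × 10⁻³ → stable
  123–125 m: −αΔT+βΔS = −(1.9 × 10⁻⁴)(-4.8)+(7.7 × 10⁻⁴)(+1.71) = 2.2 × 10⁻³ → stable
  125–147 m: −αΔT+βΔS = −(1.9 × 10⁻⁴)(+6.8)+(7.7 × 10⁻⁴)(+6.41) = 3.6 × 10⁻³ → stable
Every interval has Δρ > 0: the column is stably stratified throughout.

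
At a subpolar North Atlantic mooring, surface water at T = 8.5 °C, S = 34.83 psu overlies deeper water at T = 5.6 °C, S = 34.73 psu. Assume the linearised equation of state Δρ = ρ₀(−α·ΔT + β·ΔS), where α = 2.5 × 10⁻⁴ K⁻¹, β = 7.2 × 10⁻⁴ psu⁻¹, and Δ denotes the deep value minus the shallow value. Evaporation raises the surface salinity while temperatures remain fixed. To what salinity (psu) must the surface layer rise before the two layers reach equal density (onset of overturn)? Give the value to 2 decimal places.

35.74 psu

Neutral buoyancy requires −α(T_deep − T_surf) + β(S_deep − S_surf′) = 0.
S_surf′ = S_deep − (α/β)·ΔT = 34.73 − (2.5 × 10⁻⁴/7.2 × 10⁻⁴)·(-2.9) = 35.7369 psu.
Increase required: 35.7369 − 34.83 = 0.9069 psu.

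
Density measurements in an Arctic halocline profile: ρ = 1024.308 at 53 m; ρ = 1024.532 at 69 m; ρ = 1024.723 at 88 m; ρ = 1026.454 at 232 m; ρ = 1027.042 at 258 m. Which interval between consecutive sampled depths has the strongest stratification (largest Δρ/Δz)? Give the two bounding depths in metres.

232–258 m

Compute the density gradient over each adjacent pair:
  53–69 m: Δρ/Δz = 0.224/16 = 0.014 kg m⁻⁴
  69–88 m: Δρ/Δz = 0.191/19 = 0.010 kg m⁻⁴
  88–232 m: Δρ/Δz = 1.731/144 = 0.012 kg m⁻⁴
  232–258 m: Δρ/Δz = 0.588/26 = 0.023 kg m⁻⁴
The largest gradient is in the 232–258 m interval — the pycnocline.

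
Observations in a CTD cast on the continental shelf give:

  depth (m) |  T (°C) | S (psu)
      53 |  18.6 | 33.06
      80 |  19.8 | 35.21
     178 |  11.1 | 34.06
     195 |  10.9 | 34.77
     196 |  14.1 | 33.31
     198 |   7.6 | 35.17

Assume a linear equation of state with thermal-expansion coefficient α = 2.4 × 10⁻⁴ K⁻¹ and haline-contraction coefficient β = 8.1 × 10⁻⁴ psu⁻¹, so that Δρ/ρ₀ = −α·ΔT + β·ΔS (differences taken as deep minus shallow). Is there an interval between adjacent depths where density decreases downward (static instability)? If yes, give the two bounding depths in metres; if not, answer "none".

195–196 m

Evaluate Δρ/ρ₀ = −αΔT + βΔS across each adjacent pair:
  53–80 m: −αΔT+βΔS = −(2.4 × 10⁻⁴)(+1.2)+(8.1 × 10⁻⁴)(+2.15) = 1.5 × 10⁻³ → stable
  80–178 m: −αΔT+βΔS = −(2.4 × 10⁻⁴)(-8.7)+(8.1 × 10⁻⁴)(-1.15) = 1.2 × 10⁻³ → stable
  178–195 m: −αΔT+βΔS = −(2.4 × 10⁻⁴)(-0.2)+(8.1 × 10⁻⁴)(+0.71) = 6.2 × 10⁻⁴ → stable
  195–196 m: −αΔT+βΔS = −(2.4 × 10⁻⁴)(+3.2)+(8.1 × 10⁻⁴)(-1.46) = -2.0 × 10⁻³ → UNSTABLE
  196–198 m: −αΔT+βΔS = −(2.4 × 10⁻⁴)(-6.5)+(8.1 × 10⁻⁴)(+1.86) = 3.1 × 10⁻³ → stable
The 195–196 m interval has Δρ < 0: lighter water underlies denser water.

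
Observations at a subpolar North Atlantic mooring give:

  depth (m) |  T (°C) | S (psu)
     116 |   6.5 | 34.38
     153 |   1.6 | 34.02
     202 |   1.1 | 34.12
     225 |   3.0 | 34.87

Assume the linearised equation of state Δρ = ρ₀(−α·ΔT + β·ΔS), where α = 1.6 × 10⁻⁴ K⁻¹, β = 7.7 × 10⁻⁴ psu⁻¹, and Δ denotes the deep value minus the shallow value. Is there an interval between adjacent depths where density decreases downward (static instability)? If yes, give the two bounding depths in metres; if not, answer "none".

Evaluate Δρ/ρ₀ = −αΔT + βΔS across each adjacent pair:
  116–153 m: −αΔT+βΔS = −(1.6 × 10⁻⁴)(-4.9)+(7.7 × 10⁻⁴)(-0.36) = 5.1 × 10⁻⁴ → stable
  153–202 m: −αΔT+βΔS = −(1.6 × 10⁻⁴)(-0.5)+(7.7 × 10⁻⁴)(+0.10) = 1.6 × 10⁻⁴ → stable
  202–225 m: −αΔT+βΔS = −(1.6 × 10⁻⁴)(+1.9)+(7.7 × 10⁻⁴)(+0.75) = 2.7 × 10⁻⁴ → stable
Every interval has Δρ > 0: the column is stably stratified throughout.

none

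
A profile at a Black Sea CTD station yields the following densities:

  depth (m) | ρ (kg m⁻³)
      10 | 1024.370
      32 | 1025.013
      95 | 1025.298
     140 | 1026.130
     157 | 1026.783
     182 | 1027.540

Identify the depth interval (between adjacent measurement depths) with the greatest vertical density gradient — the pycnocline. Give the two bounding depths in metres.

140–157 m

Compute the density gradient over each adjacent pair:
  10–32 m: Δρ/Δz = 0.643/22 = 0.029 kg m⁻⁴
  32–95 m: Δρ/Δz = 0.285/63 = 4.5 × 10⁻³ kg m⁻⁴
  95–140 m: Δρ/Δz = 0.832/45 = 0.018 kg m⁻⁴
  140–157 m: Δρ/Δz = 0.653/17 = 0.038 kg m⁻⁴
  157–182 m: Δρ/Δz = 0.757/25 = 0.030 kg m⁻⁴
The largest gradient is in the 140–157 m interval — the pycnocline.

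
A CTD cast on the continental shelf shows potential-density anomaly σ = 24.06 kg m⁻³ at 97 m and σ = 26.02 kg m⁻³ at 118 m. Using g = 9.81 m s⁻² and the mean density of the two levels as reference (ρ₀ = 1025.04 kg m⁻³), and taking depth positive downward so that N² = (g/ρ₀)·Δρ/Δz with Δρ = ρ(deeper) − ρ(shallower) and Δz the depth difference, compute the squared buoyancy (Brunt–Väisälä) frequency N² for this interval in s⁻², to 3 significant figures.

Δρ = 1026.02 − 1024.06 = 1.96 kg m⁻³ over Δz = 118 − 97 = 21 m.
N² = (9.81/1025.04) × (1.96/21) = 8.9323 × 10⁻⁴ s⁻² ≈ 8.93 × 10⁻⁴ s⁻².

8.93 × 10⁻⁴ s⁻²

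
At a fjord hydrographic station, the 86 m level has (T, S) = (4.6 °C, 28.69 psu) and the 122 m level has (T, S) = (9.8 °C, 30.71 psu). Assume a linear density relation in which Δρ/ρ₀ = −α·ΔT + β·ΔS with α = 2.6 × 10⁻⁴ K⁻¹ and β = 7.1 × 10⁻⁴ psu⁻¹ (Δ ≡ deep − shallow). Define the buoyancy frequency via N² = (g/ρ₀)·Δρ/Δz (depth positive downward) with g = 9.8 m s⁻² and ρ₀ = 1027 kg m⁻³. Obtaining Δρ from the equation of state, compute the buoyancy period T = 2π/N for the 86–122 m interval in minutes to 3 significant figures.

22.1 min

ΔT = +5.2 K, ΔS = +2.02 psu (deep − shallow).
Δρ/ρ₀ = −αΔT + βΔS = -1.352 × 10⁻³ + 1.4342 × 10⁻³ = 8.22 × 10⁻⁵, so Δρ ≈ 0.08442 kg m⁻³.
N² = (g/ρ₀)·Δρ/Δz = g·(Δρ/ρ₀)/Δz = 9.8 × 8.22 × 10⁻⁵ / 36 = 2.2377 × 10⁻⁵ s⁻².
N = √(2.2377 × 10⁻⁵) = 4.7304 × 10⁻³ rad s⁻¹ → T = 2π/N = 1.3283 × 10³ s = 22.138 min ≈ 22.1 min.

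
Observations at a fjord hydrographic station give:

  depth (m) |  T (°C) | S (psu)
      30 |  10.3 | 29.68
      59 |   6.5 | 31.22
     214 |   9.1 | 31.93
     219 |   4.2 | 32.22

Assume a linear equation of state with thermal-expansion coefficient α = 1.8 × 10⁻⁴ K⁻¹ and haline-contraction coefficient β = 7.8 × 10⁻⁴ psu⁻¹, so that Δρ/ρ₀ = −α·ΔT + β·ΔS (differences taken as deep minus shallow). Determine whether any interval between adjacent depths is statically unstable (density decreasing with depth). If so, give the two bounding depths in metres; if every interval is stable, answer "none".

none

Evaluate Δρ/ρ₀ = −αΔT + βΔS across each adjacent pair:
  30–59 m: −αΔT+βΔS = −(1.8 × 10⁻⁴)(-3.8)+(7.8 × 10⁻⁴)(+1.54) = 1.9 × 10⁻³ → stable
  59–214 m: −αΔT+βΔS = −(1.8 × 10⁻⁴)(+2.6)+(7.8 × 10⁻⁴)(+0.71) = 8.6 × 10⁻⁵ → stable
  214–219 m: −αΔT+βΔS = −(1.8 × 10⁻⁴)(-4.9)+(7.8 × 10⁻⁴)(+0.29) = 1.1 × 10⁻³ → stable
Every interval has Δρ > 0: the column is stably stratified throughout.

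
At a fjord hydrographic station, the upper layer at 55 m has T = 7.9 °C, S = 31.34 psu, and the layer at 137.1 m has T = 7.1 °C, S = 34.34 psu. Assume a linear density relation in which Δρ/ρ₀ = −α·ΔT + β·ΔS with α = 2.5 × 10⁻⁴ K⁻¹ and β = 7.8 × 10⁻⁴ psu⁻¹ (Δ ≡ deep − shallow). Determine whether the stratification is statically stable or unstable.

ΔT = 7.1 − 7.9 = -0.8 K and ΔS = 34.34 − 31.34 = +3.00 psu (deep − shallow).
−αΔT = 2.00 × 10⁻⁴; βΔS = 2.34 × 10⁻³; sum Δρ/ρ₀ = 2.54 × 10⁻³.
Δρ/ρ₀ > 0, so Δρ > 0: deeper water is denser → statically stable.

stable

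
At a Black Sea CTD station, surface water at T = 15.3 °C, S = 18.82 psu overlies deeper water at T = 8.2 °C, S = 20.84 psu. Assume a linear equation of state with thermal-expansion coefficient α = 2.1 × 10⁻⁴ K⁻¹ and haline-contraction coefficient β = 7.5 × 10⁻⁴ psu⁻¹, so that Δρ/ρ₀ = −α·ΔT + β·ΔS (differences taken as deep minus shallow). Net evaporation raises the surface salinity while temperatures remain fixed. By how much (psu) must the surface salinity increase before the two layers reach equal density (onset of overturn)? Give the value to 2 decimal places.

4.01 psu

Neutral buoyancy requires −α(T_deep − T_surf) + β(S_deep − S_surf′) = 0.
S_surf′ = S_deep − (α/β)·ΔT = 20.84 − (2.1 × 10⁻⁴/7.5 × 10⁻⁴)·(-7.1) = 22.8280 psu.
Increase required: 22.8280 − 18.82 = 4.0080 psu.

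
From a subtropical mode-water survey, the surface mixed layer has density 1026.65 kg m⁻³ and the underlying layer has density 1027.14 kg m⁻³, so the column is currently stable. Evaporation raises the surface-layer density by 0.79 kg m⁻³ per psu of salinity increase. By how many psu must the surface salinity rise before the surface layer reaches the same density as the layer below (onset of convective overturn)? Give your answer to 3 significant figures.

0.620 psu

Density deficit of the surface layer: 1027.14 − 1026.65 = 0.49 kg m⁻³.
Required change = 0.49 / 0.79 = 0.620 psu.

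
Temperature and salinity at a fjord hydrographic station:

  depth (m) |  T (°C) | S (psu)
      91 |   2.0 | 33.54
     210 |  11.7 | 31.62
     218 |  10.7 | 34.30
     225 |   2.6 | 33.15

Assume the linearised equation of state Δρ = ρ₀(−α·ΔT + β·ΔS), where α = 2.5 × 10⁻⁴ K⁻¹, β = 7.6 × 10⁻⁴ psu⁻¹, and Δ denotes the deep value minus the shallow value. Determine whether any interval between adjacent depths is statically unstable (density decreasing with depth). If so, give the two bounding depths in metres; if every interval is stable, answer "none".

91–210 m

Evaluate Δρ/ρ₀ = −αΔT + βΔS across each adjacent pair:
  91–210 m: −αΔT+βΔS = −(2.5 × 10⁻⁴)(+9.7)+(7.6 × 10⁻⁴)(-1.92) = -3.9 × 10⁻³ → UNSTABLE
  210–218 m: −αΔT+βΔS = −(2.5 × 10⁻⁴)(-1.0)+(7.6 × 10⁻⁴)(+2.68) = 2.3 × 10⁻³ → stable
  218–225 m: −αΔT+βΔS = −(2.5 × 10⁻⁴)(-8.1)+(7.6 × 10⁻⁴)(-1.15) = 1.2 × 10⁻³ → stable
The 91–210 m interval has Δρ < 0: lighter water underlies denser water.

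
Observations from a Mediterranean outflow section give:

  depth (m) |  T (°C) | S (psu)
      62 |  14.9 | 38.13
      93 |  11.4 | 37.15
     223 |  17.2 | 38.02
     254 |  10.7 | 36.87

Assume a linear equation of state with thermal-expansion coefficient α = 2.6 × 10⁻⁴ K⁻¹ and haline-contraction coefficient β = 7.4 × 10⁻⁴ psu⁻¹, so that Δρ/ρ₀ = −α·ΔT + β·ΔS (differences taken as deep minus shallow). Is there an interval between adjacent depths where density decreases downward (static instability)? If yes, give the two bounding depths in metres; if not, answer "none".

Evaluate Δρ/ρ₀ = −αΔT + βΔS across each adjacent pair:
  62–93 m: −αΔT+βΔS = −(2.6 × 10⁻⁴)(-3.5)+(7.4 × 10⁻⁴)(-0.98) = 1.8 × 10⁻⁴ → stable
  93–223 m: −αΔT+βΔS = −(2.6 × 10⁻⁴)(+5.8)+(7.4 × 10⁻⁴)(+0.87) = -8.6 × 10⁻⁴ → UNSTABLE
  223–254 m: −αΔT+βΔS = −(2.6 × 10⁻⁴)(-6.5)+(7.4 × 10⁻⁴)(-1.15) = 8.4 × 10⁻⁴ → stable
The 93–223 m interval has Δρ < 0: lighter water underlies denser water.

93–223 m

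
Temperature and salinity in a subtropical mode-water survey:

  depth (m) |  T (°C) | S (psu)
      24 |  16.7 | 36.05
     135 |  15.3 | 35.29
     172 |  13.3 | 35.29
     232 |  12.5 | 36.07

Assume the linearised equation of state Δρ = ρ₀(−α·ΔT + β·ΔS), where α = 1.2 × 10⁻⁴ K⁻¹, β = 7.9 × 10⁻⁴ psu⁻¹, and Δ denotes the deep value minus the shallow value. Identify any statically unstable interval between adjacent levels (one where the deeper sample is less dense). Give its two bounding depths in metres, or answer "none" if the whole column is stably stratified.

Evaluate Δρ/ρ₀ = −αΔT + βΔS across each adjacent pair:
  24–135 m: −αΔT+βΔS = −(1.2 × 10⁻⁴)(-1.4)+(7.9 × 10⁻⁴)(-0.76) = -4.3 × 10⁻⁴ → UNSTABLE
  135–172 m: −αΔT+βΔS = −(1.2 × 10⁻⁴)(-2.0)+(7.9 × 10⁻⁴)(+0.00) = 2.4 × 10⁻⁴ → stable
  172–232 m: −αΔT+βΔS = −(1.2 × 10⁻⁴)(-0.8)+(7.9 × 10⁻⁴)(+0.78) = 7.1 × 10⁻⁴ → stable
The 24–135 m interval has Δρ < 0: lighter water underlies denser water.

24–135 m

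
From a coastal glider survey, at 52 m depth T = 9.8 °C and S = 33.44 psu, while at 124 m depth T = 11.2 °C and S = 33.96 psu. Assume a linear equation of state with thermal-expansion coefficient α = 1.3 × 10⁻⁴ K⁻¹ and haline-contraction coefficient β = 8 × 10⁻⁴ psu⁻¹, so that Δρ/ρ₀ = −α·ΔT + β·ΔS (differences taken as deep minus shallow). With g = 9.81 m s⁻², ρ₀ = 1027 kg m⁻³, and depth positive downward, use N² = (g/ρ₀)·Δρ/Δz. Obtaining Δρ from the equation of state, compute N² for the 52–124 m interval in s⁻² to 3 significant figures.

3.19 × 10⁻⁵ s⁻²

ΔT = +1.4 K, ΔS = +0.52 psu (deep − shallow).
Δρ/ρ₀ = −αΔT + βΔS = -1.82 × 10⁻⁴ + 4.16 × 10⁻⁴ = 2.34 × 10⁻⁴, so Δρ ≈ 0.2403 kg m⁻³.
N² = (g/ρ₀)·Δρ/Δz = g·(Δρ/ρ₀)/Δz = 9.81 × 2.34 × 10⁻⁴ / 72 = 3.1883 × 10⁻⁵ s⁻² ≈ 3.19 × 10⁻⁵ s⁻².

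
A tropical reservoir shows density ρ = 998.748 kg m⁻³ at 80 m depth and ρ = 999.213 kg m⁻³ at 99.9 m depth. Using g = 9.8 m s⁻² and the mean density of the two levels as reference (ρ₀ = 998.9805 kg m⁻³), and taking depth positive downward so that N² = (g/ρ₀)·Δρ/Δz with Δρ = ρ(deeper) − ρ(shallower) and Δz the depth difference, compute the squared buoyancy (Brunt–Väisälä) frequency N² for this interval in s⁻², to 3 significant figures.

2.29 × 10⁻⁴ s⁻²

Δρ = 999.213 − 998.748 = 0.465 kg m⁻³ over Δz = 99.9 − 80 = 19.9 m.
N² = (9.8/998.9805) × (0.465/19.9) = 2.2923 × 10⁻⁴ s⁻² ≈ 2.29 × 10⁻⁴ s⁻².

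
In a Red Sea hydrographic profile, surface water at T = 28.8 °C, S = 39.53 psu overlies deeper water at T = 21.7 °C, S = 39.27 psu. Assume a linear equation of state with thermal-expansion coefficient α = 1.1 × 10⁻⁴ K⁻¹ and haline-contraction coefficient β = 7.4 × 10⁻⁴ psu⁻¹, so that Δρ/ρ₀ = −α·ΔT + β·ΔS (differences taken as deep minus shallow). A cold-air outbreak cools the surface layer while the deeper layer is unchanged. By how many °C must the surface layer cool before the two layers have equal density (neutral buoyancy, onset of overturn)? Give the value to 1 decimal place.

5.4 °C

Neutral buoyancy requires Δρ = 0, i.e. −α(T_deep − T_surf′) + β(S_deep − S_surf) = 0.
T_surf′ = T_deep − (β/α)·ΔS = 21.7 − (7.4 × 10⁻⁴/1.1 × 10⁻⁴)·(-0.26) = 23.449 °C.
Cooling required: 28.8 − (23.449) = 5.351 °C.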